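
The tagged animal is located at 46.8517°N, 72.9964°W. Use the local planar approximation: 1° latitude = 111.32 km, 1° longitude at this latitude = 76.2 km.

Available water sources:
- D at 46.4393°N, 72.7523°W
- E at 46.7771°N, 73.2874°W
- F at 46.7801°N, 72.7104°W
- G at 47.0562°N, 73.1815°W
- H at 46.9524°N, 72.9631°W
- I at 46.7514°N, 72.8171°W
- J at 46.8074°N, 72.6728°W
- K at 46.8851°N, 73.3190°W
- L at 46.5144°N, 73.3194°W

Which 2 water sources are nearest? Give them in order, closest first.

Distances from 46.8517°N, 72.9964°W:
D: 49.5334 km
E: 23.6782 km
F: 23.2050 km
G: 26.7803 km
H: 11.4935 km
I: 17.6447 km
J: 25.1466 km
K: 24.8617 km
L: 44.8960 km
Sorted: H (11.4935 km) < I (17.6447 km) < F (23.2050 km) < E (23.6782 km) < …

H, I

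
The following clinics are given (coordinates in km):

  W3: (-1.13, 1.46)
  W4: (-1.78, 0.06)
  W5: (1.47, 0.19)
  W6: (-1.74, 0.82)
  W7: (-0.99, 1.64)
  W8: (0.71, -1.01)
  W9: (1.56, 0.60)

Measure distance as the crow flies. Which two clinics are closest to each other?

W3 and W7

Pairwise distances:
W3–W4: 1.54 km
W3–W5: 2.89 km
W3–W6: 0.88 km
W3–W7: 0.23 km
W3–W8: 3.08 km
W3–W9: 2.82 km
W4–W5: 3.25 km
W4–W6: 0.76 km
W4–W7: 1.77 km
W4–W8: 2.71 km
W4–W9: 3.38 km
W5–W6: 3.27 km
W5–W7: 2.86 km
W5–W8: 1.42 km
W5–W9: 0.42 km
W6–W7: 1.11 km
W6–W8: 3.06 km
W6–W9: 3.31 km
W7–W8: 3.15 km
W7–W9: 2.75 km
W8–W9: 1.82 km
Closest pair: W3–W7 at 0.23 km.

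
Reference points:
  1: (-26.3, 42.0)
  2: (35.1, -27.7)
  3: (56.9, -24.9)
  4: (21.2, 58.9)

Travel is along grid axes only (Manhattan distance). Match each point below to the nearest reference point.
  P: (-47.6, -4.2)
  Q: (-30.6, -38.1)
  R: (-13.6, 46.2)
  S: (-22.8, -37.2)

P→1; Q→2; R→1; S→2

P at (-47.6, -4.2):
  1: 67.5
  2: 106.2
  3: 125.2
  4: 131.9
  → nearest: 1 (67.5)
Q at (-30.6, -38.1):
  1: 84.4
  2: 76.1
  3: 100.7
  4: 148.8
  → nearest: 2 (76.1)
R at (-13.6, 46.2):
  1: 16.9
  2: 122.6
  3: 141.6
  4: 47.5
  → nearest: 1 (16.9)
S at (-22.8, -37.2):
  1: 82.7
  2: 67.4
  3: 92.0
  4: 140.1
  → nearest: 2 (67.4)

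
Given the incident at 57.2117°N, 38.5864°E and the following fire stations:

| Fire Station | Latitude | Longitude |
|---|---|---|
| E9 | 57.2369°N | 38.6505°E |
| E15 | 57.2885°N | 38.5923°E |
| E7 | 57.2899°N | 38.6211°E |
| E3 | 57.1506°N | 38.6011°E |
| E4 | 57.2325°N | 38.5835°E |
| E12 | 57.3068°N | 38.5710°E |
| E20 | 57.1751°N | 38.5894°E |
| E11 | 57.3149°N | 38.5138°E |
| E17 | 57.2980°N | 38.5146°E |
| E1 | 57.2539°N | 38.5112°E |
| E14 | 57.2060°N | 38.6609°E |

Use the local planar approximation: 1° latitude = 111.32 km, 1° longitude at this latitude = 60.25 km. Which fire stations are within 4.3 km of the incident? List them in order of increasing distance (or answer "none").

E4, E20

Distances from 57.2117°N, 38.5864°E:
E9: √((0.0252·111.32)² + (0.0641·60.25)²) = √(7.869506 + 14.915237) = 4.7733 km
E15: √((0.0768·111.32)² + (0.0059·60.25)²) = √(73.091830 + 0.126362) = 8.5568 km
E7: √((0.0782·111.32)² + (0.0347·60.25)²) = √(75.780925 + 4.370922) = 8.9528 km
E3: √((-0.0611·111.32)² + (0.0147·60.25)²) = √(46.262470 + 0.784420) = 6.8591 km
E4: √((0.0208·111.32)² + (-0.0029·60.25)²) = √(5.361336 + 0.030529) = 2.3220 km
E12: √((0.0951·111.32)² + (-0.0154·60.25)²) = √(112.074660 + 0.860906) = 10.6271 km
E20: √((-0.0366·111.32)² + (0.0030·60.25)²) = √(16.600018 + 0.032671) = 4.0783 km
E11: √((0.1032·111.32)² + (-0.0726·60.25)²) = √(131.979291 + 19.133188) = 12.2928 km
E17: √((0.0863·111.32)² + (-0.0718·60.25)²) = √(92.292835 + 18.713843) = 10.5360 km
E1: √((0.0422·111.32)² + (-0.0752·60.25)²) = √(22.068423 + 20.528149) = 6.5266 km
E14: √((-0.0057·111.32)² + (0.0745·60.25)²) = √(0.402621 + 20.147754) = 4.5333 km
Threshold 4.3 km: E4 (2.3220 km), E20 (4.0783 km) are within range.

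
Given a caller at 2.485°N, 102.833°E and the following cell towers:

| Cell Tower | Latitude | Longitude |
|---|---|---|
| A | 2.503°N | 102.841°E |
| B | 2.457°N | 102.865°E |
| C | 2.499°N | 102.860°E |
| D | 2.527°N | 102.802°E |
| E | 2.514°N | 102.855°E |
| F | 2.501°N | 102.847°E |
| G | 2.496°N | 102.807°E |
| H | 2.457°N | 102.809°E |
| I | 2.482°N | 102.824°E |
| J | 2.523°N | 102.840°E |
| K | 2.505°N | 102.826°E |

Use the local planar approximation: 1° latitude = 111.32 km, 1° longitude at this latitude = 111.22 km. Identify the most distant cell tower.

D

Distances from 2.485°N, 102.833°E:
A: √((0.018·111.32)² + (0.008·111.22)²) = √(4.01505 + 0.79167) = 2.192 km
B: √((-0.028·111.32)² + (0.032·111.22)²) = √(9.71544 + 12.66677) = 4.731 km
C: √((0.014·111.32)² + (0.027·111.22)²) = √(2.42886 + 9.01765) = 3.383 km
D: √((0.042·111.32)² + (-0.031·111.22)²) = √(21.85974 + 11.88746) = 5.809 km
E: √((0.029·111.32)² + (0.022·111.22)²) = √(10.42179 + 5.98703) = 4.051 km
F: √((0.016·111.32)² + (0.014·111.22)²) = √(3.17239 + 2.42450) = 2.366 km
G: √((0.011·111.32)² + (-0.026·111.22)²) = √(1.49945 + 8.36204) = 3.140 km
H: √((-0.028·111.32)² + (-0.024·111.22)²) = √(9.71544 + 7.12506) = 4.104 km
I: √((-0.003·111.32)² + (-0.009·111.22)²) = √(0.11153 + 1.00196) = 1.055 km
J: √((0.038·111.32)² + (0.007·111.22)²) = √(17.89425 + 0.60612) = 4.301 km
K: √((0.020·111.32)² + (-0.007·111.22)²) = √(4.95686 + 0.60612) = 2.359 km
Maximum: D at 5.809 km.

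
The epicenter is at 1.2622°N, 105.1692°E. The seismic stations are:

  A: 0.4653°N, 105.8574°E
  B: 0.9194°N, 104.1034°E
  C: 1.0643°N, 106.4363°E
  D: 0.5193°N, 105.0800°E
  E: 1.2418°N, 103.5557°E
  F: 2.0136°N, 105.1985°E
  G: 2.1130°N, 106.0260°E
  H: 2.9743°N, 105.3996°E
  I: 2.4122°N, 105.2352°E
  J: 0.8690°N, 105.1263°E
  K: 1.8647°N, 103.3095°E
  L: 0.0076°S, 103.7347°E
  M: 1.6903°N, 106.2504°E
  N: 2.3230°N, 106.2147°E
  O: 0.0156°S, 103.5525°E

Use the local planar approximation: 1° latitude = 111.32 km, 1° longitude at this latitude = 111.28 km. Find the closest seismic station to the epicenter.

Distances from 1.2622°N, 105.1692°E:
A: √((-0.7969·111.32)² + (0.6882·111.28)²) = √(7869.625198 + 5864.939960) = 117.1946 km
B: √((-0.3428·111.32)² + (-1.0658·111.28)²) = √(1456.223455 + 14066.487538) = 124.5902 km
C: √((-0.1979·111.32)² + (1.2671·111.28)²) = √(485.330946 + 19881.814424) = 142.7135 km
D: √((-0.7429·111.32)² + (-0.0892·111.28)²) = √(6839.228471 + 98.528970) = 83.2932 km
E: √((-0.0204·111.32)² + (-1.6135·111.28)²) = √(5.157114 + 32238.303048) = 179.5646 km
F: √((0.7514·111.32)² + (0.0293·111.28)²) = √(6996.627888 + 10.630886) = 83.7094 km
G: √((0.8508·111.32)² + (0.8568·111.28)²) = √(8970.184129 + 9090.612581) = 134.3905 km
H: √((1.7121·111.32)² + (0.2304·111.28)²) = √(36324.918608 + 657.353809) = 192.3078 km
I: √((1.1500·111.32)² + (0.0660·111.28)²) = √(16388.608324 + 53.941386) = 128.2285 km
J: √((-0.3932·111.32)² + (-0.0429·111.28)²) = √(1915.902542 + 22.790236) = 44.0306 km
K: √((0.6025·111.32)² + (-1.8597·111.28)²) = √(4498.425142 + 42827.232989) = 217.5446 km
L: √((-1.2698·111.32)² + (-1.4345·111.28)²) = √(19980.991764 + 25482.107243) = 213.2208 km
M: √((0.4281·111.32)² + (1.0812·111.28)²) = √(2271.103105 + 14475.924456) = 129.4103 km
N: √((1.0608·111.32)² + (1.0455·111.28)²) = √(13944.836205 + 13535.749494) = 165.7727 km
O: √((-1.2778·111.32)² + (-1.6167·111.28)²) = √(20233.553540 + 32366.304125) = 229.3466 km
Minimum: J at 44.0306 km.

J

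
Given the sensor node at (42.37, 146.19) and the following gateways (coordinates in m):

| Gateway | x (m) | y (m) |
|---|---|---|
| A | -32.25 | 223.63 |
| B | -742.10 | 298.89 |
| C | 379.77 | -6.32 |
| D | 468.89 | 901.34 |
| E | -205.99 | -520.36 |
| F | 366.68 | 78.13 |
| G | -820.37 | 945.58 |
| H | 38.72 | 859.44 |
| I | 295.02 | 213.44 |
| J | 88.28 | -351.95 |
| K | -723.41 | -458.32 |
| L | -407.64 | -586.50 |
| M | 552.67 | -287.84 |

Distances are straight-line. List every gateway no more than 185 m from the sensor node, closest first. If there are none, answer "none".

A

Distances from (42.37, 146.19):
A: √((-74.62)² + (77.44)²) = √(5568.1444 + 5996.9536) = 107.54 m
B: √((-784.47)² + (152.70)²) = √(615393.1809 + 23317.2900) = 799.19 m
C: √((337.40)² + (-152.51)²) = √(113838.7600 + 23259.3001) = 370.27 m
D: √((426.52)² + (755.15)²) = √(181919.3104 + 570251.5225) = 867.28 m
E: √((-248.36)² + (-666.55)²) = √(61682.6896 + 444288.9025) = 711.32 m
F: √((324.31)² + (-68.06)²) = √(105176.9761 + 4632.1636) = 331.37 m
G: √((-862.74)² + (799.39)²) = √(744320.3076 + 639024.3721) = 1176.16 m
H: √((-3.65)² + (713.25)²) = √(13.3225 + 508725.5625) = 713.26 m
I: √((252.65)² + (67.25)²) = √(63832.0225 + 4522.5625) = 261.45 m
J: √((45.91)² + (-498.14)²) = √(2107.7281 + 248143.4596) = 500.25 m
K: √((-765.78)² + (-604.51)²) = √(586419.0084 + 365432.3401) = 975.63 m
L: √((-450.01)² + (-732.69)²) = √(202509.0001 + 536834.6361) = 859.85 m
M: √((510.30)² + (-434.03)²) = √(260406.0900 + 188382.0409) = 669.92 m
Threshold 185 m: A (107.54 m) is within range.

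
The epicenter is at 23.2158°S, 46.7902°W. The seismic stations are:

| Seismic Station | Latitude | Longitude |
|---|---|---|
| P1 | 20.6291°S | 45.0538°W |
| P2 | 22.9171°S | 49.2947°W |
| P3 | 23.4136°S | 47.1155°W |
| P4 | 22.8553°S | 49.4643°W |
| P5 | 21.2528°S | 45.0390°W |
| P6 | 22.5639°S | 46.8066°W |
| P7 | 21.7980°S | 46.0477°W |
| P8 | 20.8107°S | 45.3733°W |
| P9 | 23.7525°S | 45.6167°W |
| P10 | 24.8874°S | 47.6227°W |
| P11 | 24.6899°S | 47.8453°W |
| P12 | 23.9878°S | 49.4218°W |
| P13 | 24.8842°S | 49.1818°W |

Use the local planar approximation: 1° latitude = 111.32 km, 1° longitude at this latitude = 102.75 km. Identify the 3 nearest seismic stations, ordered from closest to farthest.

Distances from 23.2158°S, 46.7902°W:
P1: √((2.5867·111.32)² + (1.7364·102.75)²) = √(82916.034102 + 31831.947908) = 338.7447 km
P2: √((0.2987·111.32)² + (-2.5045·102.75)²) = √(1105.647888 + 66222.524572) = 259.4767 km
P3: √((-0.1978·111.32)² + (-0.3253·102.75)²) = √(484.840589 + 1117.202214) = 40.0255 km
P4: √((0.3605·111.32)² + (-2.6741·102.75)²) = √(1610.485924 + 75495.132052) = 277.6790 km
P5: √((1.9630·111.32)² + (1.7512·102.75)²) = √(47751.497368 + 32376.892122) = 283.0696 km
P6: √((0.6519·111.32)² + (-0.0164·102.75)²) = √(5266.333491 + 2.839562) = 72.5891 km
P7: √((1.4178·111.32)² + (0.7425·102.75)²) = √(24910.149808 + 5820.450191) = 175.3015 km
P8: √((2.4051·111.32)² + (1.4169·102.75)²) = √(71682.422190 + 21195.421703) = 304.7587 km
P9: √((-0.5367·111.32)² + (1.1735·102.75)²) = √(3569.518079 + 14538.843073) = 134.5673 km
P10: √((-1.6716·111.32)² + (-0.8325·102.75)²) = √(34626.701272 + 7316.984675) = 204.8016 km
P11: √((-1.4741·111.32)² + (-1.0551·102.75)²) = √(26927.763709 + 11753.058753) = 196.6744 km
P12: √((-0.7720·111.32)² + (-2.6316·102.75)²) = √(7385.518596 + 73114.483530) = 283.7252 km
P13: √((-1.6684·111.32)² + (-2.3916·102.75)²) = √(34494.254054 + 60386.624022) = 308.0274 km
Sorted: P3 (40.0255 km) < P6 (72.5891 km) < P9 (134.5673 km) < P7 (175.3015 km) < P11 (196.6744 km) < …

P3, P6, P9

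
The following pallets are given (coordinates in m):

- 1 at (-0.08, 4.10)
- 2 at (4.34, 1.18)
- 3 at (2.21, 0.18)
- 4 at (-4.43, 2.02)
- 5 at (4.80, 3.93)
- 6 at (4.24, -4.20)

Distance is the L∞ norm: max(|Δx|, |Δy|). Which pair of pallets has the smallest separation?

2 and 3

Pairwise distances:
1–2: 4.42 m
1–3: 3.92 m
1–4: 4.35 m
1–5: 4.88 m
1–6: 8.30 m
2–3: 2.13 m
2–4: 8.77 m
2–5: 2.75 m
2–6: 5.38 m
3–4: 6.64 m
3–5: 3.75 m
3–6: 4.38 m
4–5: 9.23 m
4–6: 8.67 m
5–6: 8.13 m
Closest pair: 2–3 at 2.13 m.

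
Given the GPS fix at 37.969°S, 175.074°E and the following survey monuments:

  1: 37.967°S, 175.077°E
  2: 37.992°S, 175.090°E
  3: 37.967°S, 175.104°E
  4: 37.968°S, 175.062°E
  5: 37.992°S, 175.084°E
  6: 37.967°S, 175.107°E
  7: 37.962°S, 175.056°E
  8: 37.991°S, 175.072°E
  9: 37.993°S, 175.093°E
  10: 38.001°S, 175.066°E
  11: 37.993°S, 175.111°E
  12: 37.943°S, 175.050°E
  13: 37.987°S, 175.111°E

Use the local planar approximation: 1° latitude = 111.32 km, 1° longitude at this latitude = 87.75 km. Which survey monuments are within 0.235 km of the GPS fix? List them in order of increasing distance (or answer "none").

none

Distances from 37.969°S, 175.074°E:
1: √((0.002·111.32)² + (0.003·87.75)²) = √(0.04957 + 0.06930) = 0.345 km
2: √((-0.023·111.32)² + (0.016·87.75)²) = √(6.55544 + 1.97122) = 2.920 km
3: √((0.002·111.32)² + (0.030·87.75)²) = √(0.04957 + 6.93006) = 2.642 km
4: √((0.001·111.32)² + (-0.012·87.75)²) = √(0.01239 + 1.10881) = 1.059 km
5: √((-0.023·111.32)² + (0.010·87.75)²) = √(6.55544 + 0.77001) = 2.707 km
6: √((0.002·111.32)² + (0.033·87.75)²) = √(0.04957 + 8.38537) = 2.904 km
7: √((0.007·111.32)² + (-0.018·87.75)²) = √(0.60721 + 2.49482) = 1.761 km
8: √((-0.022·111.32)² + (-0.002·87.75)²) = √(5.99780 + 0.03080) = 2.455 km
9: √((-0.024·111.32)² + (0.019·87.75)²) = √(7.13787 + 2.77972) = 3.149 km
10: √((-0.032·111.32)² + (-0.008·87.75)²) = √(12.68955 + 0.49280) = 3.631 km
11: √((-0.024·111.32)² + (0.037·87.75)²) = √(7.13787 + 10.54139) = 4.205 km
12: √((0.026·111.32)² + (-0.024·87.75)²) = √(8.37709 + 4.43524) = 3.579 km
13: √((-0.018·111.32)² + (0.037·87.75)²) = √(4.01505 + 10.54139) = 3.815 km
Threshold 0.235 km: none within range.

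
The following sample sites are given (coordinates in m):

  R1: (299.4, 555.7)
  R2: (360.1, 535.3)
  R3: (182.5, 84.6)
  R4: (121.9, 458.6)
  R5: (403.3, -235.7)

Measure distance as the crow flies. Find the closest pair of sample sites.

R1 and R2

Pairwise distances:
R1–R2: 64.0 m
R1–R3: 485.4 m
R1–R4: 202.3 m
R1–R5: 798.2 m
R2–R3: 484.4 m
R2–R4: 250.2 m
R2–R5: 772.2 m
R3–R4: 378.9 m
R3–R5: 389.0 m
R4–R5: 749.2 m
Closest pair: R1–R2 at 64.0 m.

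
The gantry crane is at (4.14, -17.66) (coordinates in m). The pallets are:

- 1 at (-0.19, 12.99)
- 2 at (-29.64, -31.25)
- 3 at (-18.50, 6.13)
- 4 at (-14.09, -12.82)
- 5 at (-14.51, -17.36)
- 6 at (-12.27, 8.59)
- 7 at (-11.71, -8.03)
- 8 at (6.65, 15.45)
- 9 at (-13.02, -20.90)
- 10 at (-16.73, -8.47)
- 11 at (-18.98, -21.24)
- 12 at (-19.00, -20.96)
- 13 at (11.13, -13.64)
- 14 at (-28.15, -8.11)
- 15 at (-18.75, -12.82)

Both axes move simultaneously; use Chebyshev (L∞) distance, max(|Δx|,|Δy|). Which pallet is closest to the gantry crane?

Distances from (4.14, -17.66):
1: 30.65 m
2: 33.78 m
3: 23.79 m
4: 18.23 m
5: 18.65 m
6: 26.25 m
7: 15.85 m
8: 33.11 m
9: 17.16 m
10: 20.87 m
11: 23.12 m
12: 23.14 m
13: 6.99 m
14: 32.29 m
15: 22.89 m
Minimum: 13 at 6.99 m.

13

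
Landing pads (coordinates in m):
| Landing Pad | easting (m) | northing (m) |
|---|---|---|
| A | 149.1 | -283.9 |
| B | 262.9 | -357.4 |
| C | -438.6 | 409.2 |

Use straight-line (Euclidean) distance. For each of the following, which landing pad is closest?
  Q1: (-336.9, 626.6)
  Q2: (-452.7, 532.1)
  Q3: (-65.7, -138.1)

Q1→C; Q2→C; Q3→A

Q1 at (-336.9, 626.6):
  A: 1032.1 m
  B: 1152.4 m
  C: 240.0 m
  → nearest: C (240.0 m)
Q2 at (-452.7, 532.1):
  A: 1013.9 m
  B: 1141.6 m
  C: 123.7 m
  → nearest: C (123.7 m)
Q3 at (-65.7, -138.1):
  A: 259.6 m
  B: 395.1 m
  C: 662.3 m
  → nearest: A (259.6 m)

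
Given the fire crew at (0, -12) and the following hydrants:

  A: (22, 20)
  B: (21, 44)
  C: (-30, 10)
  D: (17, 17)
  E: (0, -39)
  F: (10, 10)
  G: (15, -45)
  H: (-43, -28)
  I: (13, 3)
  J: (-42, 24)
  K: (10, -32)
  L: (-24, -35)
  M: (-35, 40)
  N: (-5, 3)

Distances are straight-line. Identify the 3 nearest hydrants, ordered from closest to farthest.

N, I, K

Distances from (0, -12):
A: 38.8
B: 59.8
C: 37.2
D: 33.6
E: 27.0
F: 24.2
G: 36.2
H: 45.9
I: 19.8
J: 55.3
K: 22.4
L: 33.2
M: 62.7
N: 15.8
Sorted: N (15.8) < I (19.8) < K (22.4) < F (24.2) < E (27.0) < …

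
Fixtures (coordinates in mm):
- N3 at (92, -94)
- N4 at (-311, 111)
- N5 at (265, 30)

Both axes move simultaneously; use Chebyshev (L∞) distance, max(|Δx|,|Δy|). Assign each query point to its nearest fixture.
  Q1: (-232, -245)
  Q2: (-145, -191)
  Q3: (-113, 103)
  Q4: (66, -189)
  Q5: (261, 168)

Q1 at (-232, -245):
  N3: 324 mm
  N4: 356 mm
  N5: 497 mm
  → nearest: N3 (324 mm)
Q2 at (-145, -191):
  N3: 237 mm
  N4: 302 mm
  N5: 410 mm
  → nearest: N3 (237 mm)
Q3 at (-113, 103):
  N3: 205 mm
  N4: 198 mm
  N5: 378 mm
  → nearest: N4 (198 mm)
Q4 at (66, -189):
  N3: 95 mm
  N4: 377 mm
  N5: 219 mm
  → nearest: N3 (95 mm)
Q5 at (261, 168):
  N3: 262 mm
  N4: 572 mm
  N5: 138 mm
  → nearest: N5 (138 mm)

Q1→N3; Q2→N3; Q3→N4; Q4→N3; Q5→N5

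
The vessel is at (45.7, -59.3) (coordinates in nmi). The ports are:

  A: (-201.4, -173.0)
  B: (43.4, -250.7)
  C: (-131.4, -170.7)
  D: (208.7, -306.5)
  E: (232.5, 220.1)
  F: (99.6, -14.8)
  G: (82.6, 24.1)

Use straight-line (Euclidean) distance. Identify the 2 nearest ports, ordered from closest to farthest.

Distances from (45.7, -59.3):
A: 272.0 nmi
B: 191.4 nmi
C: 209.2 nmi
D: 296.1 nmi
E: 336.1 nmi
F: 69.9 nmi
G: 91.2 nmi
Sorted: F (69.9 nmi) < G (91.2 nmi) < B (191.4 nmi) < C (209.2 nmi) < …

F, G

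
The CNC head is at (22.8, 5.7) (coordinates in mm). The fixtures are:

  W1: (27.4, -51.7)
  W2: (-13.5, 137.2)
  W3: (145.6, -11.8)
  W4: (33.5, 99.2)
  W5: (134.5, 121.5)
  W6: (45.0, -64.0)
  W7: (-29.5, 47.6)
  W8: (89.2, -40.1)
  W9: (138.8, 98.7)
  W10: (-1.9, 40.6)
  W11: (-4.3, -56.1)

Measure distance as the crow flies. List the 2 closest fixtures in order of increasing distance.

W10, W1

Distances from (22.8, 5.7):
W1: √((4.6)² + (-57.4)²) = √(21.160 + 3294.760) = 57.6 mm
W2: √((-36.3)² + (131.5)²) = √(1317.690 + 17292.250) = 136.4 mm
W3: √((122.8)² + (-17.5)²) = √(15079.840 + 306.250) = 124.0 mm
W4: √((10.7)² + (93.5)²) = √(114.490 + 8742.250) = 94.1 mm
W5: √((111.7)² + (115.8)²) = √(12476.890 + 13409.640) = 160.9 mm
W6: √((22.2)² + (-69.7)²) = √(492.840 + 4858.090) = 73.2 mm
W7: √((-52.3)² + (41.9)²) = √(2735.290 + 1755.610) = 67.0 mm
W8: √((66.4)² + (-45.8)²) = √(4408.960 + 2097.640) = 80.7 mm
W9: √((116.0)² + (93.0)²) = √(13456.000 + 8649.000) = 148.7 mm
W10: √((-24.7)² + (34.9)²) = √(610.090 + 1218.010) = 42.8 mm
W11: √((-27.1)² + (-61.8)²) = √(734.410 + 3819.240) = 67.5 mm
Sorted: W10 (42.8 mm) < W1 (57.6 mm) < W7 (67.0 mm) < W11 (67.5 mm) < …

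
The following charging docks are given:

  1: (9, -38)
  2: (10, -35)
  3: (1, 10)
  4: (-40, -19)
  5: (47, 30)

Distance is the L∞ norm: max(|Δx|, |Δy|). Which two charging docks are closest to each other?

Pairwise distances:
1–2: max(|1|, |3|) = 3
1–3: max(|-8|, |48|) = 48
1–4: max(|-49|, |19|) = 49
1–5: max(|38|, |68|) = 68
2–3: max(|-9|, |45|) = 45
2–4: max(|-50|, |16|) = 50
2–5: max(|37|, |65|) = 65
3–4: max(|-41|, |-29|) = 41
3–5: max(|46|, |20|) = 46
4–5: max(|87|, |49|) = 87
Closest pair: 1–2 at 3.

1 and 2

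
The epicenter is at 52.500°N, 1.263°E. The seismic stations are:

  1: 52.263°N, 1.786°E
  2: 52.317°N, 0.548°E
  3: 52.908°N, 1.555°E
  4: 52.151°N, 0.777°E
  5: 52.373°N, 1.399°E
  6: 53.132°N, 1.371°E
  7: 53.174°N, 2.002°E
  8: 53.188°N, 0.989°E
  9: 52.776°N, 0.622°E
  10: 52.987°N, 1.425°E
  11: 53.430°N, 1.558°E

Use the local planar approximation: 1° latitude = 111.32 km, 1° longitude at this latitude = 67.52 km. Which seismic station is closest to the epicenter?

Distances from 52.500°N, 1.263°E:
1: √((-0.237·111.32)² + (0.523·67.52)²) = √(696.05425 + 1247.00514) = 44.080 km
2: √((-0.183·111.32)² + (-0.715·67.52)²) = √(415.00046 + 2330.64942) = 52.399 km
3: √((0.408·111.32)² + (0.292·67.52)²) = √(2062.84559 + 388.71435) = 49.513 km
4: √((-0.349·111.32)² + (-0.486·67.52)²) = √(1509.37534 + 1076.80585) = 50.855 km
5: √((-0.127·111.32)² + (0.136·67.52)²) = √(199.87286 + 84.32235) = 16.858 km
6: √((0.632·111.32)² + (0.108·67.52)²) = √(4949.71909 + 53.17560) = 70.731 km
7: √((0.674·111.32)² + (0.739·67.52)²) = √(5629.45288 + 2489.73855) = 90.107 km
8: √((0.688·111.32)² + (-0.274·67.52)²) = √(5865.74625 + 342.26776) = 78.791 km
9: √((0.276·111.32)² + (-0.641·67.52)²) = √(943.98384 + 1873.18610) = 53.077 km
10: √((0.487·111.32)² + (0.162·67.52)²) = √(2939.03202 + 119.64509) = 55.305 km
11: √((0.930·111.32)² + (0.295·67.52)²) = √(10717.96396 + 396.74266) = 105.426 km
Minimum: 5 at 16.858 km.

5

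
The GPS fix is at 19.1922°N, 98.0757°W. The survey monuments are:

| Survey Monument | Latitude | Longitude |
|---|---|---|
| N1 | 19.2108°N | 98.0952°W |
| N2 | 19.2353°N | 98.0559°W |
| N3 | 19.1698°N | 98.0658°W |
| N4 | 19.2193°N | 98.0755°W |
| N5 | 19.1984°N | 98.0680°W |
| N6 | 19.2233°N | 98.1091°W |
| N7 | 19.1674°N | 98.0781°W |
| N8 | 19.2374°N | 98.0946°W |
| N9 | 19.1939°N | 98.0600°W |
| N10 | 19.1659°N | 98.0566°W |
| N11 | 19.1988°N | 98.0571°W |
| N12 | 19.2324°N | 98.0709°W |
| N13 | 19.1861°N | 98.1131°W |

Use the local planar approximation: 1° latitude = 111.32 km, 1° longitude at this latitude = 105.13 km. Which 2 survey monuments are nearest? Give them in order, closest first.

N5, N9

Distances from 19.1922°N, 98.0757°W:
N1: √((0.0186·111.32)² + (-0.0195·105.13)²) = √(4.287186 + 4.202644) = 2.9137 km
N2: √((0.0431·111.32)² + (0.0198·105.13)²) = √(23.019768 + 4.332950) = 5.2300 km
N3: √((-0.0224·111.32)² + (0.0099·105.13)²) = √(6.217881 + 1.083238) = 2.7021 km
N4: √((0.0271·111.32)² + (0.0002·105.13)²) = √(9.100913 + 0.000442) = 3.0168 km
N5: √((0.0062·111.32)² + (0.0077·105.13)²) = √(0.476354 + 0.655292) = 1.0638 km
N6: √((0.0311·111.32)² + (-0.0334·105.13)²) = √(11.985804 + 12.329523) = 4.9311 km
N7: √((-0.0248·111.32)² + (-0.0024·105.13)²) = √(7.621663 + 0.063661) = 2.7722 km
N8: √((0.0452·111.32)² + (-0.0189·105.13)²) = √(25.317643 + 3.947998) = 5.4098 km
N9: √((0.0017·111.32)² + (0.0157·105.13)²) = √(0.035813 + 2.724286) = 1.6614 km
N10: √((-0.0263·111.32)² + (0.0191·105.13)²) = √(8.571521 + 4.031996) = 3.5501 km
N11: √((0.0066·111.32)² + (0.0186·105.13)²) = √(0.539802 + 3.823660) = 2.0889 km
N12: √((0.0402·111.32)² + (0.0048·105.13)²) = √(20.026198 + 0.254645) = 4.5034 km
N13: √((-0.0061·111.32)² + (-0.0374·105.13)²) = √(0.461112 + 15.459539) = 3.9901 km
Sorted: N5 (1.0638 km) < N9 (1.6614 km) < N11 (2.0889 km) < N3 (2.7021 km) < …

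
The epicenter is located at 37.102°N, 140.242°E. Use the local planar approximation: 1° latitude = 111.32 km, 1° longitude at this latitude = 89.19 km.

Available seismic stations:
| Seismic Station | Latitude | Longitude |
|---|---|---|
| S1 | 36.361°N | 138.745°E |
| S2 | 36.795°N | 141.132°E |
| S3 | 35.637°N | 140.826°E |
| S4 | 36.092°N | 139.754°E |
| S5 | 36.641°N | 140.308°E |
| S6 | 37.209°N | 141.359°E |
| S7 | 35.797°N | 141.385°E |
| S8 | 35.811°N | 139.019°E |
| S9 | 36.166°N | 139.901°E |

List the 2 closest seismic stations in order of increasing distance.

Distances from 37.102°N, 140.242°E:
S1: 156.943 km
S2: 86.423 km
S3: 171.200 km
S4: 120.564 km
S5: 51.655 km
S6: 100.335 km
S7: 177.473 km
S8: 180.422 km
S9: 108.544 km
Sorted: S5 (51.655 km) < S2 (86.423 km) < S6 (100.335 km) < S9 (108.544 km) < …

S5, S2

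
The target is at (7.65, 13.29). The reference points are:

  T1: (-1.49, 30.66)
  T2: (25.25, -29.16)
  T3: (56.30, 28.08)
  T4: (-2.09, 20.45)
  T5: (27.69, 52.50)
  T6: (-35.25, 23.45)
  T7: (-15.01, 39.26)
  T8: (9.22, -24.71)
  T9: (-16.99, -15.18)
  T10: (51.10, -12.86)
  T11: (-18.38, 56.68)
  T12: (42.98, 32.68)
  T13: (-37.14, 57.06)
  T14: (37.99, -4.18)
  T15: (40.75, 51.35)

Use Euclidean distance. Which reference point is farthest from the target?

Distances from (7.65, 13.29):
T1: 19.63
T2: 45.95
T3: 50.85
T4: 12.09
T5: 44.03
T6: 44.09
T7: 34.47
T8: 38.03
T9: 37.65
T10: 50.71
T11: 50.60
T12: 40.30
T13: 62.63
T14: 35.01
T15: 50.44
Maximum: T13 at 62.63.

T13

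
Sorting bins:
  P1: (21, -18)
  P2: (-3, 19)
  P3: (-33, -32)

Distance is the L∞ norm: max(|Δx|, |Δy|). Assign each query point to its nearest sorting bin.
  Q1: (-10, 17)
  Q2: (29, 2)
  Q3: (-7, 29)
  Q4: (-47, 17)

Q1→P2; Q2→P1; Q3→P2; Q4→P2

Q1 at (-10, 17):
  P1: 35
  P2: 7
  P3: 49
  → nearest: P2 (7)
Q2 at (29, 2):
  P1: 20
  P2: 32
  P3: 62
  → nearest: P1 (20)
Q3 at (-7, 29):
  P1: 47
  P2: 10
  P3: 61
  → nearest: P2 (10)
Q4 at (-47, 17):
  P1: 68
  P2: 44
  P3: 49
  → nearest: P2 (44)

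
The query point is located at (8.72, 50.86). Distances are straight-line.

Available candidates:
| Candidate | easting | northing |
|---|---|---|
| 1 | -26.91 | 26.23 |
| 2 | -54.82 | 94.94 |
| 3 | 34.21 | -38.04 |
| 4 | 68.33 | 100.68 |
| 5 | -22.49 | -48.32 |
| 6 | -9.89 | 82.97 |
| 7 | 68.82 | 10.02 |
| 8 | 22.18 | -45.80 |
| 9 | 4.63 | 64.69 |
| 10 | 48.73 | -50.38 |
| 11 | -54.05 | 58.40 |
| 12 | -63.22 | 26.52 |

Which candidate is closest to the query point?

9

Distances from (8.72, 50.86):
1: √((-35.63)² + (-24.63)²) = √(1269.4969 + 606.6369) = 43.31
2: √((-63.54)² + (44.08)²) = √(4037.3316 + 1943.0464) = 77.33
3: √((25.49)² + (-88.90)²) = √(649.7401 + 7903.2100) = 92.48
4: √((59.61)² + (49.82)²) = √(3553.3521 + 2482.0324) = 77.69
5: √((-31.21)² + (-99.18)²) = √(974.0641 + 9836.6724) = 103.97
6: √((-18.61)² + (32.11)²) = √(346.3321 + 1031.0521) = 37.11
7: √((60.10)² + (-40.84)²) = √(3612.0100 + 1667.9056) = 72.66
8: √((13.46)² + (-96.66)²) = √(181.1716 + 9343.1556) = 97.59
9: √((-4.09)² + (13.83)²) = √(16.7281 + 191.2689) = 14.42
10: √((40.01)² + (-101.24)²) = √(1600.8001 + 10249.5376) = 108.86
11: √((-62.77)² + (7.54)²) = √(3940.0729 + 56.8516) = 63.22
12: √((-71.94)² + (-24.34)²) = √(5175.3636 + 592.4356) = 75.95
Minimum: 9 at 14.42.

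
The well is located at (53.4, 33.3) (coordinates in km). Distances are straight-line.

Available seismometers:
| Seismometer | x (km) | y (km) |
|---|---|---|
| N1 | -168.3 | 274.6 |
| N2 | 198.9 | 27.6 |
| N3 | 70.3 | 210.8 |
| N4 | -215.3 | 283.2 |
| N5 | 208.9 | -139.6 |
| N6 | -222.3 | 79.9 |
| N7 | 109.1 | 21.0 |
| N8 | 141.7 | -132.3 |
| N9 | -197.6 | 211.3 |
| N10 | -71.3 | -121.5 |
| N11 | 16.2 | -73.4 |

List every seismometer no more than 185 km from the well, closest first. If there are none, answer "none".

Distances from (53.4, 33.3):
N1: √((-221.7)² + (241.3)²) = √(49150.890 + 58225.690) = 327.7 km
N2: √((145.5)² + (-5.7)²) = √(21170.250 + 32.490) = 145.6 km
N3: √((16.9)² + (177.5)²) = √(285.610 + 31506.250) = 178.3 km
N4: √((-268.7)² + (249.9)²) = √(72199.690 + 62450.010) = 366.9 km
N5: √((155.5)² + (-172.9)²) = √(24180.250 + 29894.410) = 232.5 km
N6: √((-275.7)² + (46.6)²) = √(76010.490 + 2171.560) = 279.6 km
N7: √((55.7)² + (-12.3)²) = √(3102.490 + 151.290) = 57.0 km
N8: √((88.3)² + (-165.6)²) = √(7796.890 + 27423.360) = 187.7 km
N9: √((-251.0)² + (178.0)²) = √(63001.000 + 31684.000) = 307.7 km
N10: √((-124.7)² + (-154.8)²) = √(15550.090 + 23963.040) = 198.8 km
N11: √((-37.2)² + (-106.7)²) = √(1383.840 + 11384.890) = 113.0 km
Threshold 185 km: N7 (57.0 km), N11 (113.0 km), N2 (145.6 km), N3 (178.3 km) are within range.

N7, N11, N2, N3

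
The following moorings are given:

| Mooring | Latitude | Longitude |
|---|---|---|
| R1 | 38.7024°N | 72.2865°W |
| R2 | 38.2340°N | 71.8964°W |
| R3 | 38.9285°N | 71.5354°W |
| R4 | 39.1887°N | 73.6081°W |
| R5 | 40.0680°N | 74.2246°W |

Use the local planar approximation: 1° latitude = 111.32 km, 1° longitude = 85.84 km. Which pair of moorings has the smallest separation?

R1 and R2

Pairwise distances:
R1–R2: √((-0.4684·111.32)² + (0.3901·85.84)²) = √(2718.818198 + 1121.324519) = 61.9689 km
R1–R3: √((0.2261·111.32)² + (0.7511·85.84)²) = √(633.501314 + 4156.951350) = 69.2131 km
R1–R4: √((0.4863·111.32)² + (-1.3216·85.84)²) = √(2930.589130 + 12870.027588) = 125.7005 km
R1–R5: √((1.3656·111.32)² + (-1.9381·85.84)²) = √(23109.652314 + 27677.813653) = 225.3607 km
R2–R3: √((0.6945·111.32)² + (0.3610·85.84)²) = √(5977.105142 + 960.271018) = 83.2909 km
R2–R4: √((0.9547·111.32)² + (-1.7117·85.84)²) = √(11294.844090 + 21589.109011) = 181.3393 km
R2–R5: √((1.8340·111.32)² + (-2.3282·85.84)²) = √(41681.664922 + 39941.096901) = 285.6970 km
R3–R4: √((0.2602·111.32)² + (-2.0727·85.84)²) = √(838.998105 + 31655.728517) = 180.2629 km
R3–R5: √((1.1395·111.32)² + (-2.6892·85.84)²) = √(16090.704319 + 53287.534040) = 263.3975 km
R4–R5: √((0.8793·111.32)² + (-0.6165·85.84)²) = √(9581.214027 + 2800.564503) = 111.2734 km
Closest pair: R1–R2 at 61.9689 km.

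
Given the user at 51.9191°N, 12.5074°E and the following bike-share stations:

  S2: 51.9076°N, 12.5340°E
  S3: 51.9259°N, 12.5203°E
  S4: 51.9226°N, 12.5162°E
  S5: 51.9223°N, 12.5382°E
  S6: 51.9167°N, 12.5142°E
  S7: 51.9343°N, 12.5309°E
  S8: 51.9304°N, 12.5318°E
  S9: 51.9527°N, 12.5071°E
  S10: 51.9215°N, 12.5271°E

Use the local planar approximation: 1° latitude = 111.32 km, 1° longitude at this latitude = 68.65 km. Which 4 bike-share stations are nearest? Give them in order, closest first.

Distances from 51.9191°N, 12.5074°E:
S2: √((-0.0115·111.32)² + (0.0266·68.65)²) = √(1.638861 + 3.334605) = 2.2301 km
S3: √((0.0068·111.32)² + (0.0129·68.65)²) = √(0.573013 + 0.784261) = 1.1650 km
S4: √((0.0035·111.32)² + (0.0088·68.65)²) = √(0.151804 + 0.364961) = 0.7189 km
S5: √((0.0032·111.32)² + (0.0308·68.65)²) = √(0.126896 + 4.470772) = 2.1442 km
S6: √((-0.0024·111.32)² + (0.0068·68.65)²) = √(0.071379 + 0.217921) = 0.5379 km
S7: √((0.0152·111.32)² + (0.0235·68.65)²) = √(2.863081 + 2.602656) = 2.3379 km
S8: √((0.0113·111.32)² + (0.0244·68.65)²) = √(1.582353 + 2.805826) = 2.0948 km
S9: √((0.0336·111.32)² + (-0.0003·68.65)²) = √(13.990233 + 0.000424) = 3.7404 km
S10: √((0.0024·111.32)² + (0.0197·68.65)²) = √(0.071379 + 1.828999) = 1.3785 km
Sorted: S6 (0.5379 km) < S4 (0.7189 km) < S3 (1.1650 km) < S10 (1.3785 km) < S8 (2.0948 km) < S5 (2.1442 km) < …

S6, S4, S3, S10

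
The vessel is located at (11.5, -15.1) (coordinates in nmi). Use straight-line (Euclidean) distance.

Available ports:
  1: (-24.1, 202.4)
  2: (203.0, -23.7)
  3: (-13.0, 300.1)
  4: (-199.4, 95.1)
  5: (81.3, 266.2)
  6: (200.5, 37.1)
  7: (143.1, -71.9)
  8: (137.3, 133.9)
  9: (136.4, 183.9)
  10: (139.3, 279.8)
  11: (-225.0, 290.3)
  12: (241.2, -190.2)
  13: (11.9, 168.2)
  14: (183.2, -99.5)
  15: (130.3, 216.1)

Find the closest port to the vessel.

Distances from (11.5, -15.1):
1: √((-35.6)² + (217.5)²) = √(1267.360 + 47306.250) = 220.4 nmi
2: √((191.5)² + (-8.6)²) = √(36672.250 + 73.960) = 191.7 nmi
3: √((-24.5)² + (315.2)²) = √(600.250 + 99351.040) = 316.2 nmi
4: √((-210.9)² + (110.2)²) = √(44478.810 + 12144.040) = 238.0 nmi
5: √((69.8)² + (281.3)²) = √(4872.040 + 79129.690) = 289.8 nmi
6: √((189.0)² + (52.2)²) = √(35721.000 + 2724.840) = 196.1 nmi
7: √((131.6)² + (-56.8)²) = √(17318.560 + 3226.240) = 143.3 nmi
8: √((125.8)² + (149.0)²) = √(15825.640 + 22201.000) = 195.0 nmi
9: √((124.9)² + (199.0)²) = √(15600.010 + 39601.000) = 234.9 nmi
10: √((127.8)² + (294.9)²) = √(16332.840 + 86966.010) = 321.4 nmi
11: √((-236.5)² + (305.4)²) = √(55932.250 + 93269.160) = 386.3 nmi
12: √((229.7)² + (-175.1)²) = √(52762.090 + 30660.010) = 288.8 nmi
13: √((0.4)² + (183.3)²) = √(0.160 + 33598.890) = 183.3 nmi
14: √((171.7)² + (-84.4)²) = √(29480.890 + 7123.360) = 191.3 nmi
15: √((118.8)² + (231.2)²) = √(14113.440 + 53453.440) = 259.9 nmi
Minimum: 7 at 143.3 nmi.

7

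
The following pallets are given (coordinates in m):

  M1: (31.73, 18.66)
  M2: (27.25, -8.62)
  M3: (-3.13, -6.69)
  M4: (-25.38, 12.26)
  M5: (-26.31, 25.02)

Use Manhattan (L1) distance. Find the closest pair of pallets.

M4 and M5

Pairwise distances:
M1–M2: 31.76 m
M1–M3: 60.21 m
M1–M4: 63.51 m
M1–M5: 64.40 m
M2–M3: 32.31 m
M2–M4: 73.51 m
M2–M5: 87.20 m
M3–M4: 41.20 m
M3–M5: 54.89 m
M4–M5: 13.69 m
Closest pair: M4–M5 at 13.69 m.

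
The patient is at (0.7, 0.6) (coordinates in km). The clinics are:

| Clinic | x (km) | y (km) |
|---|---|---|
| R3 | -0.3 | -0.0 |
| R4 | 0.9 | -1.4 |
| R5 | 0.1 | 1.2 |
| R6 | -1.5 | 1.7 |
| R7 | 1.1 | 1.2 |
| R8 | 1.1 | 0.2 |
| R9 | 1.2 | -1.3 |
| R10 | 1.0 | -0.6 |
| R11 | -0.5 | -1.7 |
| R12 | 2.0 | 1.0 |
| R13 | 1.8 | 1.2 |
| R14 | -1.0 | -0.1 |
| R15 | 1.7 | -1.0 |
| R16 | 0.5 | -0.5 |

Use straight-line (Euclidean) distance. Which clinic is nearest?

Distances from (0.7, 0.6):
R3: √((-1.0)² + (-0.6)²) = √(1.0000 + 0.3600) = 1.17 km
R4: √((0.2)² + (-2.0)²) = √(0.0400 + 4.0000) = 2.01 km
R5: √((-0.6)² + (0.6)²) = √(0.3600 + 0.3600) = 0.85 km
R6: √((-2.2)² + (1.1)²) = √(4.8400 + 1.2100) = 2.46 km
R7: √((0.4)² + (0.6)²) = √(0.1600 + 0.3600) = 0.72 km
R8: √((0.4)² + (-0.4)²) = √(0.1600 + 0.1600) = 0.57 km
R9: √((0.5)² + (-1.9)²) = √(0.2500 + 3.6100) = 1.96 km
R10: √((0.3)² + (-1.2)²) = √(0.0900 + 1.4400) = 1.24 km
R11: √((-1.2)² + (-2.3)²) = √(1.4400 + 5.2900) = 2.59 km
R12: √((1.3)² + (0.4)²) = √(1.6900 + 0.1600) = 1.36 km
R13: √((1.1)² + (0.6)²) = √(1.2100 + 0.3600) = 1.25 km
R14: √((-1.7)² + (-0.7)²) = √(2.8900 + 0.4900) = 1.84 km
R15: √((1.0)² + (-1.6)²) = √(1.0000 + 2.5600) = 1.89 km
R16: √((-0.2)² + (-1.1)²) = √(0.0400 + 1.2100) = 1.12 km
Minimum: R8 at 0.57 km.

R8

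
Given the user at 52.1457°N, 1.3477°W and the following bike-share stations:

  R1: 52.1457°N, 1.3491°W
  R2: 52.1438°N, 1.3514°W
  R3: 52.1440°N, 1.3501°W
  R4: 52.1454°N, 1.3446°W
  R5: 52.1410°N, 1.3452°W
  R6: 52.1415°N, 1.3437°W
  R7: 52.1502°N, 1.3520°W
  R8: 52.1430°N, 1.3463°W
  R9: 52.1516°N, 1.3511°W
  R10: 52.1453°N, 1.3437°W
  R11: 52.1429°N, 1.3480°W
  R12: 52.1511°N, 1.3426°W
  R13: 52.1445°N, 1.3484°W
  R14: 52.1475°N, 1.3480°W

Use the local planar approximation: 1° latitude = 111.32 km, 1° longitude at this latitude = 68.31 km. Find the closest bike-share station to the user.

Distances from 52.1457°N, 1.3477°W:
R1: √((0.0000·111.32)² + (-0.0014·68.31)²) = √(0.000000 + 0.009146) = 0.0956 km
R2: √((-0.0019·111.32)² + (-0.0037·68.31)²) = √(0.044736 + 0.063881) = 0.3296 km
R3: √((-0.0017·111.32)² + (-0.0024·68.31)²) = √(0.035813 + 0.026878) = 0.2504 km
R4: √((-0.0003·111.32)² + (0.0031·68.31)²) = √(0.001115 + 0.044843) = 0.2144 km
R5: √((-0.0047·111.32)² + (0.0025·68.31)²) = √(0.273742 + 0.029164) = 0.5504 km
R6: √((-0.0042·111.32)² + (0.0040·68.31)²) = √(0.218597 + 0.074660) = 0.5415 km
R7: √((0.0045·111.32)² + (-0.0043·68.31)²) = √(0.250941 + 0.086279) = 0.5807 km
R8: √((-0.0027·111.32)² + (0.0014·68.31)²) = √(0.090339 + 0.009146) = 0.3154 km
R9: √((0.0059·111.32)² + (-0.0034·68.31)²) = √(0.431370 + 0.053942) = 0.6966 km
R10: √((-0.0004·111.32)² + (0.0040·68.31)²) = √(0.001983 + 0.074660) = 0.2768 km
R11: √((-0.0028·111.32)² + (-0.0003·68.31)²) = √(0.097154 + 0.000420) = 0.3124 km
R12: √((0.0054·111.32)² + (0.0051·68.31)²) = √(0.361355 + 0.121369) = 0.6948 km
R13: √((-0.0012·111.32)² + (-0.0007·68.31)²) = √(0.017845 + 0.002286) = 0.1419 km
R14: √((0.0018·111.32)² + (-0.0003·68.31)²) = √(0.040151 + 0.000420) = 0.2014 km
Minimum: R1 at 0.0956 km.

R1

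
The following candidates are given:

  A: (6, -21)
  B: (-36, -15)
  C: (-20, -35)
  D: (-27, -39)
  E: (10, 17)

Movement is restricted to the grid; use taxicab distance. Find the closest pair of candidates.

C and D

Pairwise distances:
C–D: 11
B–D: 33
B–C: 36
A–C: 40
A–E: 42
A–B: 48
A–D: 51
B–E: 78
C–E: 82
D–E: 93
Closest pair: C–D at 11.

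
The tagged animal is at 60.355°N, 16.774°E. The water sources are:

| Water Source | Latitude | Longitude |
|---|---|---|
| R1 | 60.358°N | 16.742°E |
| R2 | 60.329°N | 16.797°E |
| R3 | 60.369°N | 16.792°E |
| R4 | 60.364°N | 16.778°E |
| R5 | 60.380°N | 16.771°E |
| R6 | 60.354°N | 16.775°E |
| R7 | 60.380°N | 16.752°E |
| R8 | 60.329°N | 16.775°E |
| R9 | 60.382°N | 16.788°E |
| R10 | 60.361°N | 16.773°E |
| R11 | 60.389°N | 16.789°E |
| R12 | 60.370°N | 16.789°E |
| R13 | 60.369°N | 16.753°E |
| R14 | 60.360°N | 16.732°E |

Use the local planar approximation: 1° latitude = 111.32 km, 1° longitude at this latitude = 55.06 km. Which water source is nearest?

Distances from 60.355°N, 16.774°E:
R1: √((0.003·111.32)² + (-0.032·55.06)²) = √(0.11153 + 3.10436) = 1.793 km
R2: √((-0.026·111.32)² + (0.023·55.06)²) = √(8.37709 + 1.60372) = 3.159 km
R3: √((0.014·111.32)² + (0.018·55.06)²) = √(2.42886 + 0.98224) = 1.847 km
R4: √((0.009·111.32)² + (0.004·55.06)²) = √(1.00376 + 0.04851) = 1.026 km
R5: √((0.025·111.32)² + (-0.003·55.06)²) = √(7.74509 + 0.02728) = 2.788 km
R6: √((-0.001·111.32)² + (0.001·55.06)²) = √(0.01239 + 0.00303) = 0.124 km
R7: √((0.025·111.32)² + (-0.022·55.06)²) = √(7.74509 + 1.46730) = 3.035 km
R8: √((-0.026·111.32)² + (0.001·55.06)²) = √(8.37709 + 0.00303) = 2.895 km
R9: √((0.027·111.32)² + (0.014·55.06)²) = √(9.03387 + 0.59419) = 3.103 km
R10: √((0.006·111.32)² + (-0.001·55.06)²) = √(0.44612 + 0.00303) = 0.670 km
R11: √((0.034·111.32)² + (0.015·55.06)²) = √(14.32532 + 0.68211) = 3.874 km
R12: √((0.015·111.32)² + (0.015·55.06)²) = √(2.78823 + 0.68211) = 1.863 km
R13: √((0.014·111.32)² + (-0.021·55.06)²) = √(2.42886 + 1.33694) = 1.941 km
R14: √((0.005·111.32)² + (-0.042·55.06)²) = √(0.30980 + 5.34775) = 2.379 km
Minimum: R6 at 0.124 km.

R6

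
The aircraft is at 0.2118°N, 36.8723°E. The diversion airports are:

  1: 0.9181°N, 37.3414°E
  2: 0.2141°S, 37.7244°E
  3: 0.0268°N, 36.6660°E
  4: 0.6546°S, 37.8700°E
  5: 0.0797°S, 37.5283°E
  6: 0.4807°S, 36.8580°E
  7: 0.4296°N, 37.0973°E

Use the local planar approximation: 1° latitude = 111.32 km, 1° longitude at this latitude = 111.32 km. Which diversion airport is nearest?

3

Distances from 0.2118°N, 36.8723°E:
1: √((0.7063·111.32)² + (0.4691·111.32)²) = √(6181.940316 + 2726.950541) = 94.3869 km
2: √((-0.4259·111.32)² + (0.8521·111.32)²) = √(2247.820748 + 8997.617482) = 106.0445 km
3: √((-0.1850·111.32)² + (-0.2063·111.32)²) = √(424.121074 + 527.405739) = 30.8468 km
4: √((-0.8664·111.32)² + (0.9977·111.32)²) = √(9302.148805 + 12335.204099) = 147.0964 km
5: √((-0.2915·111.32)² + (0.6560·111.32)²) = √(1052.988222 + 5332.784992) = 79.9110 km
6: √((-0.6925·111.32)² + (-0.0143·111.32)²) = √(5942.729339 + 2.534069) = 77.1055 km
7: √((0.2178·111.32)² + (0.2250·111.32)²) = √(587.844076 + 627.352209) = 34.8597 km
Minimum: 3 at 30.8468 km.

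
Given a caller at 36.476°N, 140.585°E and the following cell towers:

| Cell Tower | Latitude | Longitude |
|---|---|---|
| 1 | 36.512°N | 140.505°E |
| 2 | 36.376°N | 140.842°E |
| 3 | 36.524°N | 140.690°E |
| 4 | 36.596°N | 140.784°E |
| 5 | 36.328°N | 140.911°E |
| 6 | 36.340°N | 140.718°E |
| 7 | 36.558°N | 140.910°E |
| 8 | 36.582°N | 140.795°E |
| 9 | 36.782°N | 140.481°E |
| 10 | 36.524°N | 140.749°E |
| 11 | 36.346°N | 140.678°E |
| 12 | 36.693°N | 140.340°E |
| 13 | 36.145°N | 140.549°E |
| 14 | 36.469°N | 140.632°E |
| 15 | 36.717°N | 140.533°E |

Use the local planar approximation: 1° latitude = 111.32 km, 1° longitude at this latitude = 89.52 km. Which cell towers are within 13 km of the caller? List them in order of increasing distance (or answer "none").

Distances from 36.476°N, 140.585°E:
1: √((0.036·111.32)² + (-0.080·89.52)²) = √(16.06022 + 51.28851) = 8.207 km
2: √((-0.100·111.32)² + (0.257·89.52)²) = √(123.92142 + 529.30548) = 25.558 km
3: √((0.048·111.32)² + (0.105·89.52)²) = √(28.55150 + 88.35248) = 10.812 km
4: √((0.120·111.32)² + (0.199·89.52)²) = √(178.44685 + 317.35570) = 22.267 km
5: √((-0.148·111.32)² + (0.326·89.52)²) = √(271.43749 + 851.67784) = 33.513 km
6: √((-0.136·111.32)² + (0.133·89.52)²) = √(229.20507 + 141.75665) = 19.260 km
7: √((0.082·111.32)² + (0.325·89.52)²) = √(83.32477 + 846.46084) = 30.492 km
8: √((0.106·111.32)² + (0.210·89.52)²) = √(139.23811 + 353.40992) = 22.196 km
9: √((0.306·111.32)² + (-0.104·89.52)²) = √(1160.35065 + 86.67759) = 35.313 km
10: √((0.048·111.32)² + (0.164·89.52)²) = √(28.55150 + 215.53998) = 15.623 km
11: √((-0.130·111.32)² + (0.093·89.52)²) = √(209.42721 + 69.31162) = 16.695 km
12: √((0.217·111.32)² + (-0.245·89.52)²) = √(583.53359 + 481.03017) = 32.628 km
13: √((-0.331·111.32)² + (-0.036·89.52)²) = √(1357.69551 + 10.38592) = 36.988 km
14: √((-0.007·111.32)² + (0.047·89.52)²) = √(0.60721 + 17.70255) = 4.279 km
15: √((0.241·111.32)² + (-0.052·89.52)²) = √(719.74802 + 21.66940) = 27.229 km
Threshold 13 km: 14 (4.279 km), 1 (8.207 km), 3 (10.812 km) are within range.

14, 1, 3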